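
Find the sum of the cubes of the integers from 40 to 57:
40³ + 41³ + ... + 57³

Use ∑_{k=1}^{n} k³ = [n(n+1)/2]², then subtract the first 39 terms.
∑_{k=1}^{57} k³ = [57×58/2]² = 1653² = 2732409
∑_{k=1}^{39} k³ = [39×40/2]² = 780² = 608400
∑_{k=40}^{57} k³ = 2732409 - 608400 = 2124009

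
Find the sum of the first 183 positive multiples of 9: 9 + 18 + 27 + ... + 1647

Factor out 9: = 9(1 + 2 + ... + 183) = 9 × n(n+1)/2
= 9 × 183×184/2
= 9 × 16836
= 151524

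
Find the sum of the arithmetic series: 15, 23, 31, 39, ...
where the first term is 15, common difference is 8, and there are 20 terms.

Sₙ = n/2 × (first + last)
Last term = a + (n-1)d = 15 + (20-1)×8 = 167
S_20 = 20/2 × (15 + 167)
S_20 = 20/2 × 182 = 1820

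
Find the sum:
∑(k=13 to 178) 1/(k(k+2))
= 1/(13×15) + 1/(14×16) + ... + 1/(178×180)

Partial fractions: 1/(k(k+2)) = (1/2)[1/k - 1/(k+2)]
Telescoping leaves the first two and last two terms:
= (1/2)[1/13 + 1/14 - 1/179 - 1/180]
= 402301/5864040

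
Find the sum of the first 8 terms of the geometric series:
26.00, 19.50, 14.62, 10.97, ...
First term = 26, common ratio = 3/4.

Sₙ = a(1 - rⁿ) / (1 - r)
S_8 = 26(1 - (3/4)^8) / (1 - (3/4))
S_8 = 26(1 - (6561/65536)) / (1/4)
S_8 = 766675/8192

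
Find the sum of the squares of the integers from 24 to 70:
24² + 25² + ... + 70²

Use ∑_{k=1}^{n} k² = n(n+1)(2n+1)/6, then subtract the first 23 terms.
∑_{k=1}^{70} k² = 70×71×141/6 = 116795
∑_{k=1}^{23} k² = 23×24×47/6 = 4324
∑_{k=24}^{70} k² = 116795 - 4324 = 112471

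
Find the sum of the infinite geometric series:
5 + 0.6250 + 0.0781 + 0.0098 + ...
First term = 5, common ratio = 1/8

For |r| < 1, S = a / (1 - r)
S = 5 / (1 - (1/8))
S = 5 / (7/8)
S = 40/7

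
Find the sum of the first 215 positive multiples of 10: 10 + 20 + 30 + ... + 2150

Factor out 10: = 10(1 + 2 + ... + 215) = 10 × n(n+1)/2
= 10 × 215×216/2
= 10 × 23220
= 232200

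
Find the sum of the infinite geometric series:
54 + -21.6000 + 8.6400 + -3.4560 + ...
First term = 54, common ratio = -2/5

For |r| < 1, S = a / (1 - r)
S = 54 / (1 - (-2/5))
S = 54 / (7/5)
S = 270/7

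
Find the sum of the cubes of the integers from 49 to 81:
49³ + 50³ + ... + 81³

Use ∑_{k=1}^{n} k³ = [n(n+1)/2]², then subtract the first 48 terms.
∑_{k=1}^{81} k³ = [81×82/2]² = 3321² = 11029041
∑_{k=1}^{48} k³ = [48×49/2]² = 1176² = 1382976
∑_{k=49}^{81} k³ = 11029041 - 1382976 = 9646065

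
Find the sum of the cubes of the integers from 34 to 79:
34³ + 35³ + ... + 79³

Use ∑_{k=1}^{n} k³ = [n(n+1)/2]², then subtract the first 33 terms.
∑_{k=1}^{79} k³ = [79×80/2]² = 3160² = 9985600
∑_{k=1}^{33} k³ = [33×34/2]² = 561² = 314721
∑_{k=34}^{79} k³ = 9985600 - 314721 = 9670879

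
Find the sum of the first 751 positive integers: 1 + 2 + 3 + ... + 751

Formula: ∑k = n(n+1)/2
= 751×752/2
= 564752/2
= 282376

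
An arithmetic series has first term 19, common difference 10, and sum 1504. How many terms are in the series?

Using S = n/2 × [2a + (n-1)d]
1504 = n/2 × [2(19) + (n-1)(10)]
1504 = n/2 × [38 + 10n - 10]
3008 = n × [28 + 10n]
10n² + (28)n - 3008 = 0
Discriminant: Δ = (28)² - 4(10)(-3008) = 784 + 120320 = 121104
√Δ = 348
n = [-(28) + √Δ] / (2·10) = (-28 + 348) / 20 = 320 / 20 = 16
(The negative root is discarded since n must be a positive integer.)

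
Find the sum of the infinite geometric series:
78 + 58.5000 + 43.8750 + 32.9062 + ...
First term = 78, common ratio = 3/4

For |r| < 1, S = a / (1 - r)
S = 78 / (1 - (3/4))
S = 78 / (1/4)
S = 312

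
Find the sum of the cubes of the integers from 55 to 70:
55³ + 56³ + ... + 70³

Use ∑_{k=1}^{n} k³ = [n(n+1)/2]², then subtract the first 54 terms.
∑_{k=1}^{70} k³ = [70×71/2]² = 2485² = 6175225
∑_{k=1}^{54} k³ = [54×55/2]² = 1485² = 2205225
∑_{k=55}^{70} k³ = 6175225 - 2205225 = 3970000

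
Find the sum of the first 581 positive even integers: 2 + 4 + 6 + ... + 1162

Sum of first n even numbers = n(n+1)
= 581×582
= 338142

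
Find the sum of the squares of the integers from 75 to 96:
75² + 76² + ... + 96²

Use ∑_{k=1}^{n} k² = n(n+1)(2n+1)/6, then subtract the first 74 terms.
∑_{k=1}^{96} k² = 96×97×193/6 = 299536
∑_{k=1}^{74} k² = 74×75×149/6 = 137825
∑_{k=75}^{96} k² = 299536 - 137825 = 161711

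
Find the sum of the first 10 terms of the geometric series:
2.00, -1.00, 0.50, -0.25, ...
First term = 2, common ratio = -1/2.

Sₙ = a(1 - rⁿ) / (1 - r)
S_10 = 2(1 - (-1/2)^10) / (1 - (-1/2))
S_10 = 2(1 - (1/1024)) / (3/2)
S_10 = 341/256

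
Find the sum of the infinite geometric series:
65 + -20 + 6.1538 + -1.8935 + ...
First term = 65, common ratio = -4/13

For |r| < 1, S = a / (1 - r)
S = 65 / (1 - (-4/13))
S = 65 / (17/13)
S = 845/17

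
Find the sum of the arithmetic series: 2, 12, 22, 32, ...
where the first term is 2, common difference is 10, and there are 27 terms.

Sₙ = n/2 × (first + last)
Last term = a + (n-1)d = 2 + (27-1)×10 = 262
S_27 = 27/2 × (2 + 262)
S_27 = 27/2 × 264 = 3564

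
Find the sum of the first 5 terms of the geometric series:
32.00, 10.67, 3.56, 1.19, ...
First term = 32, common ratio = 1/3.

Sₙ = a(1 - rⁿ) / (1 - r)
S_5 = 32(1 - (1/3)^5) / (1 - (1/3))
S_5 = 32(1 - (1/243)) / (2/3)
S_5 = 3872/81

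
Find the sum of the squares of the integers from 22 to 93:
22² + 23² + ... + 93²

Use ∑_{k=1}^{n} k² = n(n+1)(2n+1)/6, then subtract the first 21 terms.
∑_{k=1}^{93} k² = 93×94×187/6 = 272459
∑_{k=1}^{21} k² = 21×22×43/6 = 3311
∑_{k=22}^{93} k² = 272459 - 3311 = 269148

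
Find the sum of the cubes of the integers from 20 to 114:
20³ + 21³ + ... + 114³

Use ∑_{k=1}^{n} k³ = [n(n+1)/2]², then subtract the first 19 terms.
∑_{k=1}^{114} k³ = [114×115/2]² = 6555² = 42968025
∑_{k=1}^{19} k³ = [19×20/2]² = 190² = 36100
∑_{k=20}^{114} k³ = 42968025 - 36100 = 42931925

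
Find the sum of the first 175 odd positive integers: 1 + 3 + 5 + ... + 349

Sum of first n odd numbers = n²
= 175²
= 30625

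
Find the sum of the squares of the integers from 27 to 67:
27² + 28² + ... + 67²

Use ∑_{k=1}^{n} k² = n(n+1)(2n+1)/6, then subtract the first 26 terms.
∑_{k=1}^{67} k² = 67×68×135/6 = 102510
∑_{k=1}^{26} k² = 26×27×53/6 = 6201
∑_{k=27}^{67} k² = 102510 - 6201 = 96309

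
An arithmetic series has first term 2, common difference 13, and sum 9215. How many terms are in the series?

Using S = n/2 × [2a + (n-1)d]
9215 = n/2 × [2(2) + (n-1)(13)]
9215 = n/2 × [4 + 13n - 13]
18430 = n × [-9 + 13n]
13n² + (-9)n - 18430 = 0
Discriminant: Δ = (-9)² - 4(13)(-18430) = 81 + 958360 = 958441
√Δ = 979
n = [-(-9) + √Δ] / (2·13) = (9 + 979) / 26 = 988 / 26 = 38
(The negative root is discarded since n must be a positive integer.)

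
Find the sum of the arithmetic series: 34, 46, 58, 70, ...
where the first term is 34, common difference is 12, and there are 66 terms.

Sₙ = n/2 × (first + last)
Last term = a + (n-1)d = 34 + (66-1)×12 = 814
S_66 = 66/2 × (34 + 814)
S_66 = 66/2 × 848 = 27984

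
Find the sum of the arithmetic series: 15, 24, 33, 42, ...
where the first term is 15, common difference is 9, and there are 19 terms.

Sₙ = n/2 × (first + last)
Last term = a + (n-1)d = 15 + (19-1)×9 = 177
S_19 = 19/2 × (15 + 177)
S_19 = 19/2 × 192 = 1824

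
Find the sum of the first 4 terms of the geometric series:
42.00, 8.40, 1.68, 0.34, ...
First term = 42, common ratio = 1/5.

Sₙ = a(1 - rⁿ) / (1 - r)
S_4 = 42(1 - (1/5)^4) / (1 - (1/5))
S_4 = 42(1 - (1/625)) / (4/5)
S_4 = 6552/125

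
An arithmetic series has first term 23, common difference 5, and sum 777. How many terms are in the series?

Using S = n/2 × [2a + (n-1)d]
777 = n/2 × [2(23) + (n-1)(5)]
777 = n/2 × [46 + 5n - 5]
1554 = n × [41 + 5n]
5n² + (41)n - 1554 = 0
Discriminant: Δ = (41)² - 4(5)(-1554) = 1681 + 31080 = 32761
√Δ = 181
n = [-(41) + √Δ] / (2·5) = (-41 + 181) / 10 = 140 / 10 = 14
(The negative root is discarded since n must be a positive integer.)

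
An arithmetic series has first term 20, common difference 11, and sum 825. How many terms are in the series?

Using S = n/2 × [2a + (n-1)d]
825 = n/2 × [2(20) + (n-1)(11)]
825 = n/2 × [40 + 11n - 11]
1650 = n × [29 + 11n]
11n² + (29)n - 1650 = 0
Discriminant: Δ = (29)² - 4(11)(-1650) = 841 + 72600 = 73441
√Δ = 271
n = [-(29) + √Δ] / (2·11) = (-29 + 271) / 22 = 242 / 22 = 11
(The negative root is discarded since n must be a positive integer.)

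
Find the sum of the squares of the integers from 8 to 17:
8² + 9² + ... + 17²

Use ∑_{k=1}^{n} k² = n(n+1)(2n+1)/6, then subtract the first 7 terms.
∑_{k=1}^{17} k² = 17×18×35/6 = 1785
∑_{k=1}^{7} k² = 7×8×15/6 = 140
∑_{k=8}^{17} k² = 1785 - 140 = 1645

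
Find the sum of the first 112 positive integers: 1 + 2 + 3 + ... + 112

Formula: ∑k = n(n+1)/2
= 112×113/2
= 12656/2
= 6328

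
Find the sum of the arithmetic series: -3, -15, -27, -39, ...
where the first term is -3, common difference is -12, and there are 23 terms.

Sₙ = n/2 × (first + last)
Last term = a + (n-1)d = -3 + (23-1)×(-12) = -267
S_23 = 23/2 × (-3 + (-267))
S_23 = 23/2 × (-270) = -3105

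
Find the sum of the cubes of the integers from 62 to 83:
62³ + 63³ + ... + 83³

Use ∑_{k=1}^{n} k³ = [n(n+1)/2]², then subtract the first 61 terms.
∑_{k=1}^{83} k³ = [83×84/2]² = 3486² = 12152196
∑_{k=1}^{61} k³ = [61×62/2]² = 1891² = 3575881
∑_{k=62}^{83} k³ = 12152196 - 3575881 = 8576315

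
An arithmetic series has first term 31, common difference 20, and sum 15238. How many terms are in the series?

Using S = n/2 × [2a + (n-1)d]
15238 = n/2 × [2(31) + (n-1)(20)]
15238 = n/2 × [62 + 20n - 20]
30476 = n × [42 + 20n]
20n² + (42)n - 30476 = 0
Discriminant: Δ = (42)² - 4(20)(-30476) = 1764 + 2438080 = 2439844
√Δ = 1562
n = [-(42) + √Δ] / (2·20) = (-42 + 1562) / 40 = 1520 / 40 = 38
(The negative root is discarded since n must be a positive integer.)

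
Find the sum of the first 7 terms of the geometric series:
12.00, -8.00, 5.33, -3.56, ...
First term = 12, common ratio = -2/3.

Sₙ = a(1 - rⁿ) / (1 - r)
S_7 = 12(1 - (-2/3)^7) / (1 - (-2/3))
S_7 = 12(1 - (-128/2187)) / (5/3)
S_7 = 1852/243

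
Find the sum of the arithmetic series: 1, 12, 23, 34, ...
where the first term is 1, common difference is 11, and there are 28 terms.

Sₙ = n/2 × (first + last)
Last term = a + (n-1)d = 1 + (28-1)×11 = 298
S_28 = 28/2 × (1 + 298)
S_28 = 28/2 × 299 = 4186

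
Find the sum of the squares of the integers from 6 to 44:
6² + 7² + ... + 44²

Use ∑_{k=1}^{n} k² = n(n+1)(2n+1)/6, then subtract the first 5 terms.
∑_{k=1}^{44} k² = 44×45×89/6 = 29370
∑_{k=1}^{5} k² = 5×6×11/6 = 55
∑_{k=6}^{44} k² = 29370 - 55 = 29315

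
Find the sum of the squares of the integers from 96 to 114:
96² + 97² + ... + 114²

Use ∑_{k=1}^{n} k² = n(n+1)(2n+1)/6, then subtract the first 95 terms.
∑_{k=1}^{114} k² = 114×115×229/6 = 500365
∑_{k=1}^{95} k² = 95×96×191/6 = 290320
∑_{k=96}^{114} k² = 500365 - 290320 = 210045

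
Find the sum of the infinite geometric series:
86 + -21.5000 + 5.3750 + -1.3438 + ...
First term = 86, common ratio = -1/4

For |r| < 1, S = a / (1 - r)
S = 86 / (1 - (-1/4))
S = 86 / (5/4)
S = 344/5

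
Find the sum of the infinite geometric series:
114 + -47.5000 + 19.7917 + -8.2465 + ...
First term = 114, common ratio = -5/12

For |r| < 1, S = a / (1 - r)
S = 114 / (1 - (-5/12))
S = 114 / (17/12)
S = 1368/17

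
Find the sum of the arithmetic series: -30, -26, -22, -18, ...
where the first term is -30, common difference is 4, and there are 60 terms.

Sₙ = n/2 × (first + last)
Last term = a + (n-1)d = -30 + (60-1)×4 = 206
S_60 = 60/2 × (-30 + 206)
S_60 = 60/2 × 176 = 5280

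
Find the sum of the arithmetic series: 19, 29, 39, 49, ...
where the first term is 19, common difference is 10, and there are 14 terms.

Sₙ = n/2 × (first + last)
Last term = a + (n-1)d = 19 + (14-1)×10 = 149
S_14 = 14/2 × (19 + 149)
S_14 = 14/2 × 168 = 1176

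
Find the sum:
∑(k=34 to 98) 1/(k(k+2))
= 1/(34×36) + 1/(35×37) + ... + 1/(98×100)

Partial fractions: 1/(k(k+2)) = (1/2)[1/k - 1/(k+2)]
Telescoping leaves the first two and last two terms:
= (1/2)[1/34 + 1/35 - 1/99 - 1/100]
= 44629/2356200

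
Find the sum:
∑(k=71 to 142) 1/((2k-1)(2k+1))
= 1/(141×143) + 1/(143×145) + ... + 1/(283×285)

Partial fractions: 1/((2k-1)(2k+1)) = (1/2)[1/(2k-1) - 1/(2k+1)]
The series telescopes:
= (1/2)[1/141 - 1/285]
= 8/4465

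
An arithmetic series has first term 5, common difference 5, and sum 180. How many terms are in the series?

Using S = n/2 × [2a + (n-1)d]
180 = n/2 × [2(5) + (n-1)(5)]
180 = n/2 × [10 + 5n - 5]
360 = n × [5 + 5n]
5n² + (5)n - 360 = 0
Discriminant: Δ = (5)² - 4(5)(-360) = 25 + 7200 = 7225
√Δ = 85
n = [-(5) + √Δ] / (2·5) = (-5 + 85) / 10 = 80 / 10 = 8
(The negative root is discarded since n must be a positive integer.)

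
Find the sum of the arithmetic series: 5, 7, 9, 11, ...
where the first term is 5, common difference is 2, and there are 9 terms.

Sₙ = n/2 × (first + last)
Last term = a + (n-1)d = 5 + (9-1)×2 = 21
S_9 = 9/2 × (5 + 21)
S_9 = 9/2 × 26 = 117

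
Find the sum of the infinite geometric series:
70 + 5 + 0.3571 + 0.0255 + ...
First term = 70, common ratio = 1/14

For |r| < 1, S = a / (1 - r)
S = 70 / (1 - (1/14))
S = 70 / (13/14)
S = 980/13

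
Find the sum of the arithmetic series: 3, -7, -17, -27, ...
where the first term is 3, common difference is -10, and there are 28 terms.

Sₙ = n/2 × (first + last)
Last term = a + (n-1)d = 3 + (28-1)×(-10) = -267
S_28 = 28/2 × (3 + (-267))
S_28 = 28/2 × (-264) = -3696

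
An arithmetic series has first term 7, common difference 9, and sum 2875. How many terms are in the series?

Using S = n/2 × [2a + (n-1)d]
2875 = n/2 × [2(7) + (n-1)(9)]
2875 = n/2 × [14 + 9n - 9]
5750 = n × [5 + 9n]
9n² + (5)n - 5750 = 0
Discriminant: Δ = (5)² - 4(9)(-5750) = 25 + 207000 = 207025
√Δ = 455
n = [-(5) + √Δ] / (2·9) = (-5 + 455) / 18 = 450 / 18 = 25
(The negative root is discarded since n must be a positive integer.)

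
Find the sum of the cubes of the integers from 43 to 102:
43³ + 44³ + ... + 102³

Use ∑_{k=1}^{n} k³ = [n(n+1)/2]², then subtract the first 42 terms.
∑_{k=1}^{102} k³ = [102×103/2]² = 5253² = 27594009
∑_{k=1}^{42} k³ = [42×43/2]² = 903² = 815409
∑_{k=43}^{102} k³ = 27594009 - 815409 = 26778600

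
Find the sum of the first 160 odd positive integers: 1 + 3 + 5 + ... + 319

Sum of first n odd numbers = n²
= 160²
= 25600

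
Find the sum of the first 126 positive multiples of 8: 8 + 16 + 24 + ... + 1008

Factor out 8: = 8(1 + 2 + ... + 126) = 8 × n(n+1)/2
= 8 × 126×127/2
= 8 × 8001
= 64008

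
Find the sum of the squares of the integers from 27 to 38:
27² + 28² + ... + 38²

Use ∑_{k=1}^{n} k² = n(n+1)(2n+1)/6, then subtract the first 26 terms.
∑_{k=1}^{38} k² = 38×39×77/6 = 19019
∑_{k=1}^{26} k² = 26×27×53/6 = 6201
∑_{k=27}^{38} k² = 19019 - 6201 = 12818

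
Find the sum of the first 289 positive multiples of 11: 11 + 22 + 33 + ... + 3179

Factor out 11: = 11(1 + 2 + ... + 289) = 11 × n(n+1)/2
= 11 × 289×290/2
= 11 × 41905
= 460955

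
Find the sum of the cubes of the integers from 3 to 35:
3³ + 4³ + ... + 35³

Use ∑_{k=1}^{n} k³ = [n(n+1)/2]², then subtract the first 2 terms.
∑_{k=1}^{35} k³ = [35×36/2]² = 630² = 396900
∑_{k=1}^{2} k³ = [2×3/2]² = 3² = 9
∑_{k=3}^{35} k³ = 396900 - 9 = 396891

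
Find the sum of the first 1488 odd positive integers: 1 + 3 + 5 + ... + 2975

Sum of first n odd numbers = n²
= 1488²
= 2214144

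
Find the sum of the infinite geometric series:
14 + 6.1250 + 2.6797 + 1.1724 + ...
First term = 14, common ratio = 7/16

For |r| < 1, S = a / (1 - r)
S = 14 / (1 - (7/16))
S = 14 / (9/16)
S = 224/9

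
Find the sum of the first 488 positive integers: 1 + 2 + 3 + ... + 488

Formula: ∑k = n(n+1)/2
= 488×489/2
= 238632/2
= 119316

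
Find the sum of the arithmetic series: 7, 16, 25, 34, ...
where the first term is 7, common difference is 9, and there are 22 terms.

Sₙ = n/2 × (first + last)
Last term = a + (n-1)d = 7 + (22-1)×9 = 196
S_22 = 22/2 × (7 + 196)
S_22 = 22/2 × 203 = 2233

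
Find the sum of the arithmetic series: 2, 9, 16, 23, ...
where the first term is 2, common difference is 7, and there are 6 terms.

Sₙ = n/2 × (first + last)
Last term = a + (n-1)d = 2 + (6-1)×7 = 37
S_6 = 6/2 × (2 + 37)
S_6 = 6/2 × 39 = 117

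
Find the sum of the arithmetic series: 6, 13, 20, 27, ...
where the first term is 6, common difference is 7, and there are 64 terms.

Sₙ = n/2 × (first + last)
Last term = a + (n-1)d = 6 + (64-1)×7 = 447
S_64 = 64/2 × (6 + 447)
S_64 = 64/2 × 453 = 14496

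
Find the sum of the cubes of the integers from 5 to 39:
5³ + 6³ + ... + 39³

Use ∑_{k=1}^{n} k³ = [n(n+1)/2]², then subtract the first 4 terms.
∑_{k=1}^{39} k³ = [39×40/2]² = 780² = 608400
∑_{k=1}^{4} k³ = [4×5/2]² = 10² = 100
∑_{k=5}^{39} k³ = 608400 - 100 = 608300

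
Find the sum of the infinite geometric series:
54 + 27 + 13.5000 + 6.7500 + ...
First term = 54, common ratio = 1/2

For |r| < 1, S = a / (1 - r)
S = 54 / (1 - (1/2))
S = 54 / (1/2)
S = 108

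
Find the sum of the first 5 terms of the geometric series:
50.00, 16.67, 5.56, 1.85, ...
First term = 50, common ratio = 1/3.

Sₙ = a(1 - rⁿ) / (1 - r)
S_5 = 50(1 - (1/3)^5) / (1 - (1/3))
S_5 = 50(1 - (1/243)) / (2/3)
S_5 = 6050/81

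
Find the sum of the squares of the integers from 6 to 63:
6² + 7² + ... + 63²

Use ∑_{k=1}^{n} k² = n(n+1)(2n+1)/6, then subtract the first 5 terms.
∑_{k=1}^{63} k² = 63×64×127/6 = 85344
∑_{k=1}^{5} k² = 5×6×11/6 = 55
∑_{k=6}^{63} k² = 85344 - 55 = 85289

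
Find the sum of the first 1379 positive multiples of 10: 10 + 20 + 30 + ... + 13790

Factor out 10: = 10(1 + 2 + ... + 1379) = 10 × n(n+1)/2
= 10 × 1379×1380/2
= 10 × 951510
= 9515100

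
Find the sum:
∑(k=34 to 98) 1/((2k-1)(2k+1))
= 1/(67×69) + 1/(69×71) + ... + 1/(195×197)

Partial fractions: 1/((2k-1)(2k+1)) = (1/2)[1/(2k-1) - 1/(2k+1)]
The series telescopes:
= (1/2)[1/67 - 1/197]
= 65/13199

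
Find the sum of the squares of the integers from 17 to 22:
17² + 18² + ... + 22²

Use ∑_{k=1}^{n} k² = n(n+1)(2n+1)/6, then subtract the first 16 terms.
∑_{k=1}^{22} k² = 22×23×45/6 = 3795
∑_{k=1}^{16} k² = 16×17×33/6 = 1496
∑_{k=17}^{22} k² = 3795 - 1496 = 2299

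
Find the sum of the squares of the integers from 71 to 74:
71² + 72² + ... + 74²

Use ∑_{k=1}^{n} k² = n(n+1)(2n+1)/6, then subtract the first 70 terms.
∑_{k=1}^{74} k² = 74×75×149/6 = 137825
∑_{k=1}^{70} k² = 70×71×141/6 = 116795
∑_{k=71}^{74} k² = 137825 - 116795 = 21030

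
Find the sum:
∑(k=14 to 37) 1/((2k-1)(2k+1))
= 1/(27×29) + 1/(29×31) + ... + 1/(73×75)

Partial fractions: 1/((2k-1)(2k+1)) = (1/2)[1/(2k-1) - 1/(2k+1)]
The series telescopes:
= (1/2)[1/27 - 1/75]
= 8/675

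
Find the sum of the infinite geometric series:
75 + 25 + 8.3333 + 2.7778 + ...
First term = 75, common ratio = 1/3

For |r| < 1, S = a / (1 - r)
S = 75 / (1 - (1/3))
S = 75 / (2/3)
S = 225/2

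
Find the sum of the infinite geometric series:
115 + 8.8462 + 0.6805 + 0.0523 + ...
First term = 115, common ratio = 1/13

For |r| < 1, S = a / (1 - r)
S = 115 / (1 - (1/13))
S = 115 / (12/13)
S = 1495/12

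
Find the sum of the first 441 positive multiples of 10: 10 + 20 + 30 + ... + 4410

Factor out 10: = 10(1 + 2 + ... + 441) = 10 × n(n+1)/2
= 10 × 441×442/2
= 10 × 97461
= 974610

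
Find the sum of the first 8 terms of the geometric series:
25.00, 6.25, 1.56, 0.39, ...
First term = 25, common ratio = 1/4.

Sₙ = a(1 - rⁿ) / (1 - r)
S_8 = 25(1 - (1/4)^8) / (1 - (1/4))
S_8 = 25(1 - (1/65536)) / (3/4)
S_8 = 546125/16384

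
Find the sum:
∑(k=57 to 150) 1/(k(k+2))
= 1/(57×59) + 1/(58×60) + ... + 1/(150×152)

Partial fractions: 1/(k(k+2)) = (1/2)[1/k - 1/(k+2)]
Telescoping leaves the first two and last two terms:
= (1/2)[1/57 + 1/58 - 1/151 - 1/152]
= 43099/3993648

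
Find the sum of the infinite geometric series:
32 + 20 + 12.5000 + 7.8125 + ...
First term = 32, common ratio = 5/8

For |r| < 1, S = a / (1 - r)
S = 32 / (1 - (5/8))
S = 32 / (3/8)
S = 256/3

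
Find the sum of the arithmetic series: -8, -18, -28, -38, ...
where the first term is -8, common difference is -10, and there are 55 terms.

Sₙ = n/2 × (first + last)
Last term = a + (n-1)d = -8 + (55-1)×(-10) = -548
S_55 = 55/2 × (-8 + (-548))
S_55 = 55/2 × (-556) = -15290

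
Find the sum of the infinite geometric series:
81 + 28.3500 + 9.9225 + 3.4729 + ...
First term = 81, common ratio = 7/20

For |r| < 1, S = a / (1 - r)
S = 81 / (1 - (7/20))
S = 81 / (13/20)
S = 1620/13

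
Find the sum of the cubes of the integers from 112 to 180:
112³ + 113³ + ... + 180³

Use ∑_{k=1}^{n} k³ = [n(n+1)/2]², then subtract the first 111 terms.
∑_{k=1}^{180} k³ = [180×181/2]² = 16290² = 265364100
∑_{k=1}^{111} k³ = [111×112/2]² = 6216² = 38638656
∑_{k=112}^{180} k³ = 265364100 - 38638656 = 226725444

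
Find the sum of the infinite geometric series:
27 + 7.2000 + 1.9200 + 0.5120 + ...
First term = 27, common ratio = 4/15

For |r| < 1, S = a / (1 - r)
S = 27 / (1 - (4/15))
S = 27 / (11/15)
S = 405/11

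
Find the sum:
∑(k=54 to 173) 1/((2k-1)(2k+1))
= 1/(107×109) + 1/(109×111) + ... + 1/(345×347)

Partial fractions: 1/((2k-1)(2k+1)) = (1/2)[1/(2k-1) - 1/(2k+1)]
The series telescopes:
= (1/2)[1/107 - 1/347]
= 120/37129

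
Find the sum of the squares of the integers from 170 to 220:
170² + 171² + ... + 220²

Use ∑_{k=1}^{n} k² = n(n+1)(2n+1)/6, then subtract the first 169 terms.
∑_{k=1}^{220} k² = 220×221×441/6 = 3573570
∑_{k=1}^{169} k² = 169×170×339/6 = 1623245
∑_{k=170}^{220} k² = 3573570 - 1623245 = 1950325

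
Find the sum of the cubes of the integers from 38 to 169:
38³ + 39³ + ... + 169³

Use ∑_{k=1}^{n} k³ = [n(n+1)/2]², then subtract the first 37 terms.
∑_{k=1}^{169} k³ = [169×170/2]² = 14365² = 206353225
∑_{k=1}^{37} k³ = [37×38/2]² = 703² = 494209
∑_{k=38}^{169} k³ = 206353225 - 494209 = 205859016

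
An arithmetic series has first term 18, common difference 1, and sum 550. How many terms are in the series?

Using S = n/2 × [2a + (n-1)d]
550 = n/2 × [2(18) + (n-1)(1)]
550 = n/2 × [36 + 1n - 1]
1100 = n × [35 + 1n]
1n² + (35)n - 1100 = 0
Discriminant: Δ = (35)² - 4(1)(-1100) = 1225 + 4400 = 5625
√Δ = 75
n = [-(35) + √Δ] / (2·1) = (-35 + 75) / 2 = 40 / 2 = 20
(The negative root is discarded since n must be a positive integer.)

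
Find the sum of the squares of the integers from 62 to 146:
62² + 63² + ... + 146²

Use ∑_{k=1}^{n} k² = n(n+1)(2n+1)/6, then subtract the first 61 terms.
∑_{k=1}^{146} k² = 146×147×293/6 = 1048061
∑_{k=1}^{61} k² = 61×62×123/6 = 77531
∑_{k=62}^{146} k² = 1048061 - 77531 = 970530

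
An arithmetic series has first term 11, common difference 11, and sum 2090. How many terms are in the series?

Using S = n/2 × [2a + (n-1)d]
2090 = n/2 × [2(11) + (n-1)(11)]
2090 = n/2 × [22 + 11n - 11]
4180 = n × [11 + 11n]
11n² + (11)n - 4180 = 0
Discriminant: Δ = (11)² - 4(11)(-4180) = 121 + 183920 = 184041
√Δ = 429
n = [-(11) + √Δ] / (2·11) = (-11 + 429) / 22 = 418 / 22 = 19
(The negative root is discarded since n must be a positive integer.)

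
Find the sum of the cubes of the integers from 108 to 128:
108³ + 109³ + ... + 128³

Use ∑_{k=1}^{n} k³ = [n(n+1)/2]², then subtract the first 107 terms.
∑_{k=1}^{128} k³ = [128×129/2]² = 8256² = 68161536
∑_{k=1}^{107} k³ = [107×108/2]² = 5778² = 33385284
∑_{k=108}^{128} k³ = 68161536 - 33385284 = 34776252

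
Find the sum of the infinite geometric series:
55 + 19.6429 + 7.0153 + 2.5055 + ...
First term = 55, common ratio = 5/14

For |r| < 1, S = a / (1 - r)
S = 55 / (1 - (5/14))
S = 55 / (9/14)
S = 770/9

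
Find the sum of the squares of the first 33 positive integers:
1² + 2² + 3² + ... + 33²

Formula: ∑k² = n(n+1)(2n+1)/6
= 33×34×67/6
= 75174/6
= 12529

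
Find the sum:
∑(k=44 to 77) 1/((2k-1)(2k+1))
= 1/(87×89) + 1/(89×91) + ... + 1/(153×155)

Partial fractions: 1/((2k-1)(2k+1)) = (1/2)[1/(2k-1) - 1/(2k+1)]
The series telescopes:
= (1/2)[1/87 - 1/155]
= 34/13485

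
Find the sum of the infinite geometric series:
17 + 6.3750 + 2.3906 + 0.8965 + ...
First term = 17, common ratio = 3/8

For |r| < 1, S = a / (1 - r)
S = 17 / (1 - (3/8))
S = 17 / (5/8)
S = 136/5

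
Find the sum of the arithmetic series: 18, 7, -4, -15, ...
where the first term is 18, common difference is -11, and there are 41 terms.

Sₙ = n/2 × (first + last)
Last term = a + (n-1)d = 18 + (41-1)×(-11) = -422
S_41 = 41/2 × (18 + (-422))
S_41 = 41/2 × (-404) = -8282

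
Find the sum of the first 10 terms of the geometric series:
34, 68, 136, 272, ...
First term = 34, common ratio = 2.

Sₙ = a(1 - rⁿ) / (1 - r)
S_10 = 34(1 - 2^10) / (1 - 2)
S_10 = 34(1 - 1024) / (-1)
S_10 = 34782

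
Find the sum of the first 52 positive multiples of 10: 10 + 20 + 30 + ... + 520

Factor out 10: = 10(1 + 2 + ... + 52) = 10 × n(n+1)/2
= 10 × 52×53/2
= 10 × 1378
= 13780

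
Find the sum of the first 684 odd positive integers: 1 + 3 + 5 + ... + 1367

Sum of first n odd numbers = n²
= 684²
= 467856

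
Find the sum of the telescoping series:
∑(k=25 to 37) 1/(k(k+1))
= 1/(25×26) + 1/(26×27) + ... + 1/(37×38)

Partial fractions: 1/(k(k+1)) = 1/k - 1/(k+1)
The series telescopes:
= (1/25 - 1/26) + (1/26 - 1/27) + ... + (1/37 - 1/38)
= 1/25 - 1/38
= 13/950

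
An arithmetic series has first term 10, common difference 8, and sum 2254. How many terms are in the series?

Using S = n/2 × [2a + (n-1)d]
2254 = n/2 × [2(10) + (n-1)(8)]
2254 = n/2 × [20 + 8n - 8]
4508 = n × [12 + 8n]
8n² + (12)n - 4508 = 0
Discriminant: Δ = (12)² - 4(8)(-4508) = 144 + 144256 = 144400
√Δ = 380
n = [-(12) + √Δ] / (2·8) = (-12 + 380) / 16 = 368 / 16 = 23
(The negative root is discarded since n must be a positive integer.)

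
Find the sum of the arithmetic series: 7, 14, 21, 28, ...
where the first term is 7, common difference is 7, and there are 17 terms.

Sₙ = n/2 × (first + last)
Last term = a + (n-1)d = 7 + (17-1)×7 = 119
S_17 = 17/2 × (7 + 119)
S_17 = 17/2 × 126 = 1071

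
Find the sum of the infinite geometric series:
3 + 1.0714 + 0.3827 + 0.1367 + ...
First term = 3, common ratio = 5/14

For |r| < 1, S = a / (1 - r)
S = 3 / (1 - (5/14))
S = 3 / (9/14)
S = 14/3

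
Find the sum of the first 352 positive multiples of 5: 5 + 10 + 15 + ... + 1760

Factor out 5: = 5(1 + 2 + ... + 352) = 5 × n(n+1)/2
= 5 × 352×353/2
= 5 × 62128
= 310640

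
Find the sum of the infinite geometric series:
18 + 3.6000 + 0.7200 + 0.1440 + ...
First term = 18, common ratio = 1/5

For |r| < 1, S = a / (1 - r)
S = 18 / (1 - (1/5))
S = 18 / (4/5)
S = 45/2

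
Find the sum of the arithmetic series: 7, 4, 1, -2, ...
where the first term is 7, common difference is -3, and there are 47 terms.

Sₙ = n/2 × (first + last)
Last term = a + (n-1)d = 7 + (47-1)×(-3) = -131
S_47 = 47/2 × (7 + (-131))
S_47 = 47/2 × (-124) = -2914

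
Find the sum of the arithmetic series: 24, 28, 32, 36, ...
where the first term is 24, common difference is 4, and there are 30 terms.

Sₙ = n/2 × (first + last)
Last term = a + (n-1)d = 24 + (30-1)×4 = 140
S_30 = 30/2 × (24 + 140)
S_30 = 30/2 × 164 = 2460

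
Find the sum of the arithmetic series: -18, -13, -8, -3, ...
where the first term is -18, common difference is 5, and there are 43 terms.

Sₙ = n/2 × (first + last)
Last term = a + (n-1)d = -18 + (43-1)×5 = 192
S_43 = 43/2 × (-18 + 192)
S_43 = 43/2 × 174 = 3741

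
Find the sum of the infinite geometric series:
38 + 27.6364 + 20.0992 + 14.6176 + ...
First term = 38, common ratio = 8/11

For |r| < 1, S = a / (1 - r)
S = 38 / (1 - (8/11))
S = 38 / (3/11)
S = 418/3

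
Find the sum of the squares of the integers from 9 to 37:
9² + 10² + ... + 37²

Use ∑_{k=1}^{n} k² = n(n+1)(2n+1)/6, then subtract the first 8 terms.
∑_{k=1}^{37} k² = 37×38×75/6 = 17575
∑_{k=1}^{8} k² = 8×9×17/6 = 204
∑_{k=9}^{37} k² = 17575 - 204 = 17371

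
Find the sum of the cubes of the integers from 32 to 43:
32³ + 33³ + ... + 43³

Use ∑_{k=1}^{n} k³ = [n(n+1)/2]², then subtract the first 31 terms.
∑_{k=1}^{43} k³ = [43×44/2]² = 946² = 894916
∑_{k=1}^{31} k³ = [31×32/2]² = 496² = 246016
∑_{k=32}^{43} k³ = 894916 - 246016 = 648900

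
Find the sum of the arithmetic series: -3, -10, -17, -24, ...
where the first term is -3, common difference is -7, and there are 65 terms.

Sₙ = n/2 × (first + last)
Last term = a + (n-1)d = -3 + (65-1)×(-7) = -451
S_65 = 65/2 × (-3 + (-451))
S_65 = 65/2 × (-454) = -14755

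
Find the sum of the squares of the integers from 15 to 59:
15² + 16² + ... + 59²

Use ∑_{k=1}^{n} k² = n(n+1)(2n+1)/6, then subtract the first 14 terms.
∑_{k=1}^{59} k² = 59×60×119/6 = 70210
∑_{k=1}^{14} k² = 14×15×29/6 = 1015
∑_{k=15}^{59} k² = 70210 - 1015 = 69195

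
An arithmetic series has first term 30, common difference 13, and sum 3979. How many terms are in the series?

Using S = n/2 × [2a + (n-1)d]
3979 = n/2 × [2(30) + (n-1)(13)]
3979 = n/2 × [60 + 13n - 13]
7958 = n × [47 + 13n]
13n² + (47)n - 7958 = 0
Discriminant: Δ = (47)² - 4(13)(-7958) = 2209 + 413816 = 416025
√Δ = 645
n = [-(47) + √Δ] / (2·13) = (-47 + 645) / 26 = 598 / 26 = 23
(The negative root is discarded since n must be a positive integer.)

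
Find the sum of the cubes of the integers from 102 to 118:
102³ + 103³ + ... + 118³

Use ∑_{k=1}^{n} k³ = [n(n+1)/2]², then subtract the first 101 terms.
∑_{k=1}^{118} k³ = [118×119/2]² = 7021² = 49294441
∑_{k=1}^{101} k³ = [101×102/2]² = 5151² = 26532801
∑_{k=102}^{118} k³ = 49294441 - 26532801 = 22761640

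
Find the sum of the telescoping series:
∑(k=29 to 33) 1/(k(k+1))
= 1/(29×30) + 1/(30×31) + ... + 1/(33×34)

Partial fractions: 1/(k(k+1)) = 1/k - 1/(k+1)
The series telescopes:
= (1/29 - 1/30) + (1/30 - 1/31) + ... + (1/33 - 1/34)
= 1/29 - 1/34
= 5/986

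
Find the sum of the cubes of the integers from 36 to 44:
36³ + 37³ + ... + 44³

Use ∑_{k=1}^{n} k³ = [n(n+1)/2]², then subtract the first 35 terms.
∑_{k=1}^{44} k³ = [44×45/2]² = 990² = 980100
∑_{k=1}^{35} k³ = [35×36/2]² = 630² = 396900
∑_{k=36}^{44} k³ = 980100 - 396900 = 583200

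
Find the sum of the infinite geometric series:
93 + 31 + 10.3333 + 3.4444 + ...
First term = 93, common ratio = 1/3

For |r| < 1, S = a / (1 - r)
S = 93 / (1 - (1/3))
S = 93 / (2/3)
S = 279/2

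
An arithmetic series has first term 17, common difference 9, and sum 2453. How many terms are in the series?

Using S = n/2 × [2a + (n-1)d]
2453 = n/2 × [2(17) + (n-1)(9)]
2453 = n/2 × [34 + 9n - 9]
4906 = n × [25 + 9n]
9n² + (25)n - 4906 = 0
Discriminant: Δ = (25)² - 4(9)(-4906) = 625 + 176616 = 177241
√Δ = 421
n = [-(25) + √Δ] / (2·9) = (-25 + 421) / 18 = 396 / 18 = 22
(The negative root is discarded since n must be a positive integer.)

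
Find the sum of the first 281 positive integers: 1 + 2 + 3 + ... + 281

Formula: ∑k = n(n+1)/2
= 281×282/2
= 79242/2
= 39621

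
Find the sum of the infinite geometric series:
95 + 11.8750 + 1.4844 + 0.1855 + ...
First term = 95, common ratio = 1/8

For |r| < 1, S = a / (1 - r)
S = 95 / (1 - (1/8))
S = 95 / (7/8)
S = 760/7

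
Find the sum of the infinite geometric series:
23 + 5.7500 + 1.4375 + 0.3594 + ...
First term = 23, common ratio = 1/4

For |r| < 1, S = a / (1 - r)
S = 23 / (1 - (1/4))
S = 23 / (3/4)
S = 92/3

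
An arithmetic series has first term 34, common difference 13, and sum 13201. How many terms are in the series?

Using S = n/2 × [2a + (n-1)d]
13201 = n/2 × [2(34) + (n-1)(13)]
13201 = n/2 × [68 + 13n - 13]
26402 = n × [55 + 13n]
13n² + (55)n - 26402 = 0
Discriminant: Δ = (55)² - 4(13)(-26402) = 3025 + 1372904 = 1375929
√Δ = 1173
n = [-(55) + √Δ] / (2·13) = (-55 + 1173) / 26 = 1118 / 26 = 43
(The negative root is discarded since n must be a positive integer.)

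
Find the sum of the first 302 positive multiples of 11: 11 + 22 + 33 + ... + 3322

Factor out 11: = 11(1 + 2 + ... + 302) = 11 × n(n+1)/2
= 11 × 302×303/2
= 11 × 45753
= 503283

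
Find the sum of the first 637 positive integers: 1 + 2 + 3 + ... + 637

Formula: ∑k = n(n+1)/2
= 637×638/2
= 406406/2
= 203203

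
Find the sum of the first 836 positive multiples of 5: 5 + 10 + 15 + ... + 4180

Factor out 5: = 5(1 + 2 + ... + 836) = 5 × n(n+1)/2
= 5 × 836×837/2
= 5 × 349866
= 1749330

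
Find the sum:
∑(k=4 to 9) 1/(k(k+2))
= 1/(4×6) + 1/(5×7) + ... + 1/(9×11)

Partial fractions: 1/(k(k+2)) = (1/2)[1/k - 1/(k+2)]
Telescoping leaves the first two and last two terms:
= (1/2)[1/4 + 1/5 - 1/10 - 1/11]
= 57/440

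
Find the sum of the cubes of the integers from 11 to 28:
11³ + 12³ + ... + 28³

Use ∑_{k=1}^{n} k³ = [n(n+1)/2]², then subtract the first 10 terms.
∑_{k=1}^{28} k³ = [28×29/2]² = 406² = 164836
∑_{k=1}^{10} k³ = [10×11/2]² = 55² = 3025
∑_{k=11}^{28} k³ = 164836 - 3025 = 161811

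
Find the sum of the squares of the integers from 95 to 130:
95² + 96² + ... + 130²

Use ∑_{k=1}^{n} k² = n(n+1)(2n+1)/6, then subtract the first 94 terms.
∑_{k=1}^{130} k² = 130×131×261/6 = 740805
∑_{k=1}^{94} k² = 94×95×189/6 = 281295
∑_{k=95}^{130} k² = 740805 - 281295 = 459510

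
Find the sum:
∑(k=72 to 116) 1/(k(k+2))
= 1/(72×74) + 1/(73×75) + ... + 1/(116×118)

Partial fractions: 1/(k(k+2)) = (1/2)[1/k - 1/(k+2)]
Telescoping leaves the first two and last two terms:
= (1/2)[1/72 + 1/73 - 1/117 - 1/118]
= 42595/8062704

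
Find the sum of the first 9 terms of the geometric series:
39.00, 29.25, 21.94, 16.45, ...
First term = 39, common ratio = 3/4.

Sₙ = a(1 - rⁿ) / (1 - r)
S_9 = 39(1 - (3/4)^9) / (1 - (3/4))
S_9 = 39(1 - (19683/262144)) / (1/4)
S_9 = 9455979/65536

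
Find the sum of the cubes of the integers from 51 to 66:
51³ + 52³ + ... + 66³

Use ∑_{k=1}^{n} k³ = [n(n+1)/2]², then subtract the first 50 terms.
∑_{k=1}^{66} k³ = [66×67/2]² = 2211² = 4888521
∑_{k=1}^{50} k³ = [50×51/2]² = 1275² = 1625625
∑_{k=51}^{66} k³ = 4888521 - 1625625 = 3262896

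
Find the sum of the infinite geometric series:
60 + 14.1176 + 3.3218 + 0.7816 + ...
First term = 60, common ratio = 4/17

For |r| < 1, S = a / (1 - r)
S = 60 / (1 - (4/17))
S = 60 / (13/17)
S = 1020/13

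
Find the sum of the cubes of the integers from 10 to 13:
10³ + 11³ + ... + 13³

Use ∑_{k=1}^{n} k³ = [n(n+1)/2]², then subtract the first 9 terms.
∑_{k=1}^{13} k³ = [13×14/2]² = 91² = 8281
∑_{k=1}^{9} k³ = [9×10/2]² = 45² = 2025
∑_{k=10}^{13} k³ = 8281 - 2025 = 6256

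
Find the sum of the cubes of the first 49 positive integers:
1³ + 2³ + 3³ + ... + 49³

Formula: ∑k³ = [n(n+1)/2]²
= [49×50/2]²
= 1225²
= 1500625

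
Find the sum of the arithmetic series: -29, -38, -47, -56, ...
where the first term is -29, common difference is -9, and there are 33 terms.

Sₙ = n/2 × (first + last)
Last term = a + (n-1)d = -29 + (33-1)×(-9) = -317
S_33 = 33/2 × (-29 + (-317))
S_33 = 33/2 × (-346) = -5709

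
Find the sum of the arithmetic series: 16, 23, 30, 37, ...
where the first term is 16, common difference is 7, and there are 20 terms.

Sₙ = n/2 × (first + last)
Last term = a + (n-1)d = 16 + (20-1)×7 = 149
S_20 = 20/2 × (16 + 149)
S_20 = 20/2 × 165 = 1650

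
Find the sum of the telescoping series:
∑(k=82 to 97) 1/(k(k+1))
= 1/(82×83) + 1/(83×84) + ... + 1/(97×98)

Partial fractions: 1/(k(k+1)) = 1/k - 1/(k+1)
The series telescopes:
= (1/82 - 1/83) + (1/83 - 1/84) + ... + (1/97 - 1/98)
= 1/82 - 1/98
= 4/2009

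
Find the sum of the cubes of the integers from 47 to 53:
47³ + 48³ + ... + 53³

Use ∑_{k=1}^{n} k³ = [n(n+1)/2]², then subtract the first 46 terms.
∑_{k=1}^{53} k³ = [53×54/2]² = 1431² = 2047761
∑_{k=1}^{46} k³ = [46×47/2]² = 1081² = 1168561
∑_{k=47}^{53} k³ = 2047761 - 1168561 = 879200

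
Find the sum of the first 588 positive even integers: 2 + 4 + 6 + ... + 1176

Sum of first n even numbers = n(n+1)
= 588×589
= 346332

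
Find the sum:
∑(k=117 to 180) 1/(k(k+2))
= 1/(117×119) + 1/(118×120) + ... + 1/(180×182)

Partial fractions: 1/(k(k+2)) = (1/2)[1/k - 1/(k+2)]
Telescoping leaves the first two and last two terms:
= (1/2)[1/117 + 1/118 - 1/181 - 1/182]
= 26248/8746101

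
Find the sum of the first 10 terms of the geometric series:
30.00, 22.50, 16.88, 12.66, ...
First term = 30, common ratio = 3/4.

Sₙ = a(1 - rⁿ) / (1 - r)
S_10 = 30(1 - (3/4)^10) / (1 - (3/4))
S_10 = 30(1 - (59049/1048576)) / (1/4)
S_10 = 14842905/131072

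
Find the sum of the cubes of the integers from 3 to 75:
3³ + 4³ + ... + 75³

Use ∑_{k=1}^{n} k³ = [n(n+1)/2]², then subtract the first 2 terms.
∑_{k=1}^{75} k³ = [75×76/2]² = 2850² = 8122500
∑_{k=1}^{2} k³ = [2×3/2]² = 3² = 9
∑_{k=3}^{75} k³ = 8122500 - 9 = 8122491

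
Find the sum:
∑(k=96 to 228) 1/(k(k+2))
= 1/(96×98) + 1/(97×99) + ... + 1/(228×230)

Partial fractions: 1/(k(k+2)) = (1/2)[1/k - 1/(k+2)]
Telescoping leaves the first two and last two terms:
= (1/2)[1/96 + 1/97 - 1/229 - 1/230]
= 2945551/490463040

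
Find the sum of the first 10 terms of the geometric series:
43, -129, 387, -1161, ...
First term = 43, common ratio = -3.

Sₙ = a(1 - rⁿ) / (1 - r)
S_10 = 43(1 - (-3)^10) / (1 - (-3))
S_10 = 43(1 - 59049) / (4)
S_10 = -634766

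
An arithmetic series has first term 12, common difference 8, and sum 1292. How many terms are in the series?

Using S = n/2 × [2a + (n-1)d]
1292 = n/2 × [2(12) + (n-1)(8)]
1292 = n/2 × [24 + 8n - 8]
2584 = n × [16 + 8n]
8n² + (16)n - 2584 = 0
Discriminant: Δ = (16)² - 4(8)(-2584) = 256 + 82688 = 82944
√Δ = 288
n = [-(16) + √Δ] / (2·8) = (-16 + 288) / 16 = 272 / 16 = 17
(The negative root is discarded since n must be a positive integer.)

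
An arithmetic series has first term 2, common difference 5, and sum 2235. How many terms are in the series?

Using S = n/2 × [2a + (n-1)d]
2235 = n/2 × [2(2) + (n-1)(5)]
2235 = n/2 × [4 + 5n - 5]
4470 = n × [-1 + 5n]
5n² + (-1)n - 4470 = 0
Discriminant: Δ = (-1)² - 4(5)(-4470) = 1 + 89400 = 89401
√Δ = 299
n = [-(-1) + √Δ] / (2·5) = (1 + 299) / 10 = 300 / 10 = 30
(The negative root is discarded since n must be a positive integer.)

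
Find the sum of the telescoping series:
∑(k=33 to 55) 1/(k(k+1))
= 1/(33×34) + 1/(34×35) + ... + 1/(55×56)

Partial fractions: 1/(k(k+1)) = 1/k - 1/(k+1)
The series telescopes:
= (1/33 - 1/34) + (1/34 - 1/35) + ... + (1/55 - 1/56)
= 1/33 - 1/56
= 23/1848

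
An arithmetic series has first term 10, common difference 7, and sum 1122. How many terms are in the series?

Using S = n/2 × [2a + (n-1)d]
1122 = n/2 × [2(10) + (n-1)(7)]
1122 = n/2 × [20 + 7n - 7]
2244 = n × [13 + 7n]
7n² + (13)n - 2244 = 0
Discriminant: Δ = (13)² - 4(7)(-2244) = 169 + 62832 = 63001
√Δ = 251
n = [-(13) + √Δ] / (2·7) = (-13 + 251) / 14 = 238 / 14 = 17
(The negative root is discarded since n must be a positive integer.)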